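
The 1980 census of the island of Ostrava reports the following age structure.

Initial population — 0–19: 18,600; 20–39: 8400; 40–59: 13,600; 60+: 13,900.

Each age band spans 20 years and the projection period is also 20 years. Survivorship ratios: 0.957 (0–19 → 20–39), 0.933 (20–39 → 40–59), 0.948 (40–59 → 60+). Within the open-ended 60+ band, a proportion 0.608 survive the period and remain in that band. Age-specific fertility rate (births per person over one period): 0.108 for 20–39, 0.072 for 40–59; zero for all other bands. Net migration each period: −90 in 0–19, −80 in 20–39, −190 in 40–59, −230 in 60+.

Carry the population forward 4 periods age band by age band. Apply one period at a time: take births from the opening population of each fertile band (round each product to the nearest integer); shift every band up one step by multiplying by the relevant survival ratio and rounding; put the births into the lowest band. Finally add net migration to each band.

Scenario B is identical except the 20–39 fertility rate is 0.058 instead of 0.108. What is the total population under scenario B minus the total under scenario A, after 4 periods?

-1433

After projecting period 1:
Births: 8400 × 0.108 = 907, 13600 × 0.072 = 979 → 1886
20–39: 18600 × 0.957 = 17800
40–59: 8400 × 0.933 = 7837
60+: 13600 × 0.948 + 13900 × 0.608 = 12893 + 8451 = 21344
Net migration: 0–19 − 90 → 1796; 20–39 − 80 → 17720; 40–59 − 190 → 7647; 60+ − 230 → 21114
→ [1796, 17720, 7647, 21114]
After projecting period 2:
Births: 17720 × 0.108 = 1914, 7647 × 0.072 = 551 → 2465
20–39: 1796 × 0.957 = 1719
40–59: 17720 × 0.933 = 16533
60+: 7647 × 0.948 + 21114 × 0.608 = 7249 + 12837 = 20086
Net migration: 0–19 − 90 → 2375; 20–39 − 80 → 1639; 40–59 − 190 → 16343; 60+ − 230 → 19856
→ [2375, 1639, 16343, 19856]
After projecting period 3:
Births: 1639 × 0.108 = 177, 16343 × 0.072 = 1177 → 1354
20–39: 2375 × 0.957 = 2273
40–59: 1639 × 0.933 = 1529
60+: 16343 × 0.948 + 19856 × 0.608 = 15493 + 12072 = 27565
Net migration: 0–19 − 90 → 1264; 20–39 − 80 → 2193; 40–59 − 190 → 1339; 60+ − 230 → 27335
→ [1264, 2193, 1339, 27335]
After projecting period 4:
Births: 2193 × 0.108 = 237, 1339 × 0.072 = 96 → 333
20–39: 1264 × 0.957 = 1210
40–59: 2193 × 0.933 = 2046
60+: 1339 × 0.948 + 27335 × 0.608 = 1269 + 16620 = 17889
Net migration: 0–19 − 90 → 243; 20–39 − 80 → 1130; 40–59 − 190 → 1856; 60+ − 230 → 17659
→ [243, 1130, 1856, 17659]
Scenario A total after 4 periods: 20888
Scenario B projection —
After projecting period 1:
Births: 8400 × 0.058 = 487, 13600 × 0.072 = 979 → 1466
20–39: 18600 × 0.957 = 17800
40–59: 8400 × 0.933 = 7837
60+: 13600 × 0.948 + 13900 × 0.608 = 12893 + 8451 = 21344
Net migration: 0–19 − 90 → 1376; 20–39 − 80 → 17720; 40–59 − 190 → 7647; 60+ − 230 → 21114
→ [1376, 17720, 7647, 21114]
After projecting period 2:
Births: 17720 × 0.058 = 1028, 7647 × 0.072 = 551 → 1579
20–39: 1376 × 0.957 = 1317
40–59: 17720 × 0.933 = 16533
60+: 7647 × 0.948 + 21114 × 0.608 = 7249 + 12837 = 20086
Net migration: 0–19 − 90 → 1489; 20–39 − 80 → 1237; 40–59 − 190 → 16343; 60+ − 230 → 19856
→ [1489, 1237, 16343, 19856]
After projecting period 3:
Births: 1237 × 0.058 = 72, 16343 × 0.072 = 1177 → 1249
20–39: 1489 × 0.957 = 1425
40–59: 1237 × 0.933 = 1154
60+: 16343 × 0.948 + 19856 × 0.608 = 15493 + 12072 = 27565
Net migration: 0–19 − 90 → 1159; 20–39 − 80 → 1345; 40–59 − 190 → 964; 60+ − 230 → 27335
→ [1159, 1345, 964, 27335]
After projecting period 4:
Births: 1345 × 0.058 = 78, 964 × 0.072 = 69 → 147
20–39: 1159 × 0.957 = 1109
40–59: 1345 × 0.933 = 1255
60+: 964 × 0.948 + 27335 × 0.608 = 914 + 16620 = 17534
Net migration: 0–19 − 90 → 57; 20–39 − 80 → 1029; 40–59 − 190 → 1065; 60+ − 230 → 17304
→ [57, 1029, 1065, 17304]
Scenario B total after 4 periods: 19455
Difference B − A = 19455 − 20888 = -1433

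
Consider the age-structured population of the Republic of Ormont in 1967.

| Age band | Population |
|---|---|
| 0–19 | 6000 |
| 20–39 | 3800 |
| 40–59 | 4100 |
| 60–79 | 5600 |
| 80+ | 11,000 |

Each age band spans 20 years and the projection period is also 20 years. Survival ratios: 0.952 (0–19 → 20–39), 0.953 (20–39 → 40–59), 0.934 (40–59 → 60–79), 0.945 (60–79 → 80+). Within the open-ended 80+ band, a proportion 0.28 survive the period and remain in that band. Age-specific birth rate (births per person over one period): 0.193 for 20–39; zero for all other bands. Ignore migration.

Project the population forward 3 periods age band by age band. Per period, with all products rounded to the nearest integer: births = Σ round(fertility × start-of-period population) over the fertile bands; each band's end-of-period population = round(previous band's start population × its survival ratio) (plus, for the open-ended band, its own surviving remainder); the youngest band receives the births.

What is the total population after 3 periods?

11799

After projecting period 1:
Births: 3800 × 0.193 = 733
20–39: 6000 × 0.952 = 5712
40–59: 3800 × 0.953 = 3621
60–79: 4100 × 0.934 = 3829
80+: 5600 × 0.945 + 11000 × 0.28 = 5292 + 3080 = 8372
→ [733, 5712, 3621, 3829, 8372]
After projecting period 2:
Births: 5712 × 0.193 = 1102
20–39: 733 × 0.952 = 698
40–59: 5712 × 0.953 = 5444
60–79: 3621 × 0.934 = 3382
80+: 3829 × 0.945 + 8372 × 0.28 = 3618 + 2344 = 5962
→ [1102, 698, 5444, 3382, 5962]
After projecting period 3:
Births: 698 × 0.193 = 135
20–39: 1102 × 0.952 = 1049
40–59: 698 × 0.953 = 665
60–79: 5444 × 0.934 = 5085
80+: 3382 × 0.945 + 5962 × 0.28 = 3196 + 1669 = 4865
→ [135, 1049, 665, 5085, 4865]
Total after period 3: 135 + 1049 + 665 + 5085 + 4865 = 11799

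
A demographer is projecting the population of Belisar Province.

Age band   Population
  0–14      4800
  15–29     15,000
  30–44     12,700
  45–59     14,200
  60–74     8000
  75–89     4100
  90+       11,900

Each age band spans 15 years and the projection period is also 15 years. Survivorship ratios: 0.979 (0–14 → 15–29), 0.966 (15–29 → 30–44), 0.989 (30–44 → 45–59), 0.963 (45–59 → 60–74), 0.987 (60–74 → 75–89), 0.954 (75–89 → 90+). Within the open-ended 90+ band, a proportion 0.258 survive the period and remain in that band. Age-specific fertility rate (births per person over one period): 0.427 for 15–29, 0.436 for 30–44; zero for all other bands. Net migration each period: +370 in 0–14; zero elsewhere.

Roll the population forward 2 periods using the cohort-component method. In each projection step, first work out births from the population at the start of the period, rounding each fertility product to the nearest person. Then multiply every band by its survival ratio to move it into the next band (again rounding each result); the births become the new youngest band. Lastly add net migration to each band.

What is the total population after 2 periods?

74543

Let band 1 be 0–14 through band 7 = 90+.
Period 1:
Births: 15000 × 0.427 = 6405 ; 12700 × 0.436 = 5537 — total 11942
Band 2: 4800 × 0.979 = 4699
Band 3: 15000 × 0.966 = 14490
Band 4: 12700 × 0.989 = 12560
Band 5: 14200 × 0.963 = 13675
Band 6: 8000 × 0.987 = 7896
Band 7: 4100 × 0.954 + 11900 × 0.258 = 3911 + 3070 = 6981
Net migration: Band 1 + 370 → 12312
→ [12312, 4699, 14490, 12560, 13675, 7896, 6981]
Period 2:
Births: 4699 × 0.427 = 2006 ; 14490 × 0.436 = 6318 — total 8324
Band 2: 12312 × 0.979 = 12053
Band 3: 4699 × 0.966 = 4539
Band 4: 14490 × 0.989 = 14331
Band 5: 12560 × 0.963 = 12095
Band 6: 13675 × 0.987 = 13497
Band 7: 7896 × 0.954 + 6981 × 0.258 = 7533 + 1801 = 9334
Net migration: Band 1 + 370 → 8694
→ [8694, 12053, 4539, 14331, 12095, 13497, 9334]
Total after period 2: 8694 + 12053 + 4539 + 14331 + 12095 + 13497 + 9334 = 74543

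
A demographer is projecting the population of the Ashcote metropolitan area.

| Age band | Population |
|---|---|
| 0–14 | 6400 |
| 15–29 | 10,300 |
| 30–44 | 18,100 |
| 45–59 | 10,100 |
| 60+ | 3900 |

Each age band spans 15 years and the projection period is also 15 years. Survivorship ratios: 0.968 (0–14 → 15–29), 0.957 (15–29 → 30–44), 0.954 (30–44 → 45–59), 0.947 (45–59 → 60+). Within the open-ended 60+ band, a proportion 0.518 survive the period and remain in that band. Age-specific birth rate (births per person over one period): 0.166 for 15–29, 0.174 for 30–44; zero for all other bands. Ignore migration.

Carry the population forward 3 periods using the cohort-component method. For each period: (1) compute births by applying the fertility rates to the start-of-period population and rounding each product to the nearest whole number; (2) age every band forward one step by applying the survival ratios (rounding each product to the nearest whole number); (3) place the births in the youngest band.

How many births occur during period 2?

2743

Let group 1 be 0–14 through group 5 = 60+.
Period 1.
Births: 10300 × 0.166 = 1710, 18100 × 0.174 = 3149 → total 4859
Group 2: 6400 × 0.968 = 6195
Group 3: 10300 × 0.957 = 9857
Group 4: 18100 × 0.954 = 17267
Group 5: 10100 × 0.947 + 3900 × 0.518 = 9565 + 2020 = 11585
→ [4859, 6195, 9857, 17267, 11585]
Period 2.
Births: 6195 × 0.166 = 1028, 9857 × 0.174 = 1715 → total 2743
Group 2: 4859 × 0.968 = 4704
Group 3: 6195 × 0.957 = 5929
Group 4: 9857 × 0.954 = 9404
Group 5: 17267 × 0.947 + 11585 × 0.518 = 16352 + 6001 = 22353
→ [2743, 4704, 5929, 9404, 22353]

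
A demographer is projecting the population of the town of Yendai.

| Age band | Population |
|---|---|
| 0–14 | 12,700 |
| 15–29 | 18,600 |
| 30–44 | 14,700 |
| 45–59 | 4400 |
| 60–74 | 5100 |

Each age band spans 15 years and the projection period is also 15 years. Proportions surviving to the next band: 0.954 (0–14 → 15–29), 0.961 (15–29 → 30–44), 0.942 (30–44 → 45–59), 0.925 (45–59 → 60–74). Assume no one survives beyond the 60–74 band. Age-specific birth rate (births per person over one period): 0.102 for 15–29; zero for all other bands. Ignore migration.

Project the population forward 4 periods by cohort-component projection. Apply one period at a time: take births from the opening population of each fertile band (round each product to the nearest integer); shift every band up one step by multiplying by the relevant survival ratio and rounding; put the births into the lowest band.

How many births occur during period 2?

After projecting period 1:
Births: 18600 * 0.102 = 1897
15–29: 12700 * 0.954 = 12116
30–44: 18600 * 0.961 = 17875
45–59: 14700 * 0.942 = 13847
60–74: 4400 * 0.925 = 4070
Population now: 0–14=1897, 15–29=12116, 30–44=17875, 45–59=13847, 60–74=4070
After projecting period 2:
Births: 12116 * 0.102 = 1236
15–29: 1897 * 0.954 = 1810
30–44: 12116 * 0.961 = 11643
45–59: 17875 * 0.942 = 16838
60–74: 13847 * 0.925 = 12808
Population now: 0–14=1236, 15–29=1810, 30–44=11643, 45–59=16838, 60–74=12808

1236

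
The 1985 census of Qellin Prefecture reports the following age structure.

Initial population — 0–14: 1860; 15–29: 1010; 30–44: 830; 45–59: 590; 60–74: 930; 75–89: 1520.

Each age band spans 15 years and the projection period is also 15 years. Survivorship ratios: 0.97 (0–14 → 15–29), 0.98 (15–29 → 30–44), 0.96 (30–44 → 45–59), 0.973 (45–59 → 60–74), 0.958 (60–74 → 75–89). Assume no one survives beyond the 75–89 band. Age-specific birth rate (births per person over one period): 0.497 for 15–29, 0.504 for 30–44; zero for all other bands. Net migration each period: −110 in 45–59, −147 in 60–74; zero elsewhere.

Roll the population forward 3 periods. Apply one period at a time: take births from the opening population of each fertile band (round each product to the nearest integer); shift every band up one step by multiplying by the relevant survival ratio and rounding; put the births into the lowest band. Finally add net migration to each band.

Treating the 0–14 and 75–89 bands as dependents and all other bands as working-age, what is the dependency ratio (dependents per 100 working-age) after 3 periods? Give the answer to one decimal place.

Let group 1 be 0–14 through group 6 = 75–89.
— Period 1 —
Births: 1010 × 0.497 = 502  |  830 × 0.504 = 418 ⇒ total 920
Group 2: 1860 × 0.97 = 1804
Group 3: 1010 × 0.98 = 990
Group 4: 830 × 0.96 = 797
Group 5: 590 × 0.973 = 574
Group 6: 930 × 0.958 = 891
Net migration: Group 4 − 110 → 687; Group 5 − 147 → 427
Giving 920 / 1804 / 990 / 687 / 427 / 891.
— Period 2 —
Births: 1804 × 0.497 = 897  |  990 × 0.504 = 499 ⇒ total 1396
Group 2: 920 × 0.97 = 892
Group 3: 1804 × 0.98 = 1768
Group 4: 990 × 0.96 = 950
Group 5: 687 × 0.973 = 668
Group 6: 427 × 0.958 = 409
Net migration: Group 4 − 110 → 840; Group 5 − 147 → 521
Giving 1396 / 892 / 1768 / 840 / 521 / 409.
— Period 3 —
Births: 892 × 0.497 = 443  |  1768 × 0.504 = 891 ⇒ total 1334
Group 2: 1396 × 0.97 = 1354
Group 3: 892 × 0.98 = 874
Group 4: 1768 × 0.96 = 1697
Group 5: 840 × 0.973 = 817
Group 6: 521 × 0.958 = 499
Net migration: Group 4 − 110 → 1587; Group 5 − 147 → 670
Giving 1334 / 1354 / 874 / 1587 / 670 / 499.
Dependents (band 0–14 + band 75–89) = 1334 + 499 = 1833; working-age = 4485; ratio = 1833/4485 × 100 = 40.9

40.9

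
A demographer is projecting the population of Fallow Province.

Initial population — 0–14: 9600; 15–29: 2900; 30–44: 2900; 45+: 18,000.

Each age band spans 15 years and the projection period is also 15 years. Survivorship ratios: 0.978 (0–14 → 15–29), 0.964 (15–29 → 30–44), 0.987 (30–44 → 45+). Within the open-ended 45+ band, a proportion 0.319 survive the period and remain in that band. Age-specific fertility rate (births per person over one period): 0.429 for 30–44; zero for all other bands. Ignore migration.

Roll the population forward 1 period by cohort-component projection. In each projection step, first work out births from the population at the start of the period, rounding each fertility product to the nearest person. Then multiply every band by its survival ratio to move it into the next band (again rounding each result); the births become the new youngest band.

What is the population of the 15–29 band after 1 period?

[period 1]
Births: 2900 × 0.429 = 1244
15–29: 9600 × 0.978 = 9389
30–44: 2900 × 0.964 = 2796
45+: 2900 × 0.987 + 18000 × 0.319 = 2862 + 5742 = 8604
Giving 1244 / 9389 / 2796 / 8604.

9389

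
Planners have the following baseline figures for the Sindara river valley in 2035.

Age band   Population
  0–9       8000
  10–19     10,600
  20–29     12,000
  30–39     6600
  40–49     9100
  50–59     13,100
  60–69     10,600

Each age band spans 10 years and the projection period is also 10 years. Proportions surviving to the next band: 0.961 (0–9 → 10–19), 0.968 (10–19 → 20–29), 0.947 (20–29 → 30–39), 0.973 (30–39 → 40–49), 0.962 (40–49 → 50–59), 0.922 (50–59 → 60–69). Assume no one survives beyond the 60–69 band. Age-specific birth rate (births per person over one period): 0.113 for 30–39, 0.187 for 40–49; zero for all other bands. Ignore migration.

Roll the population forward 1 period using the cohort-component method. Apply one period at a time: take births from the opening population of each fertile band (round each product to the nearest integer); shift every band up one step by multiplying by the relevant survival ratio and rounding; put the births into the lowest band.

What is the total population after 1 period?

Call the bands 1 to 7, youngest first.
[period 1]
Births: 6600 * 0.113 = 746 ; 9100 * 0.187 = 1702 → 2448
Band 2: 8000 * 0.961 = 7688
Band 3: 10600 * 0.968 = 10261
Band 4: 12000 * 0.947 = 11364
Band 5: 6600 * 0.973 = 6422
Band 6: 9100 * 0.962 = 8754
Band 7: 13100 * 0.922 = 12078
End of period: [2448, 7688, 10261, 11364, 6422, 8754, 12078]
Total after period 1: 2448 + 7688 + 10261 + 11364 + 6422 + 8754 + 12078 = 59015

59015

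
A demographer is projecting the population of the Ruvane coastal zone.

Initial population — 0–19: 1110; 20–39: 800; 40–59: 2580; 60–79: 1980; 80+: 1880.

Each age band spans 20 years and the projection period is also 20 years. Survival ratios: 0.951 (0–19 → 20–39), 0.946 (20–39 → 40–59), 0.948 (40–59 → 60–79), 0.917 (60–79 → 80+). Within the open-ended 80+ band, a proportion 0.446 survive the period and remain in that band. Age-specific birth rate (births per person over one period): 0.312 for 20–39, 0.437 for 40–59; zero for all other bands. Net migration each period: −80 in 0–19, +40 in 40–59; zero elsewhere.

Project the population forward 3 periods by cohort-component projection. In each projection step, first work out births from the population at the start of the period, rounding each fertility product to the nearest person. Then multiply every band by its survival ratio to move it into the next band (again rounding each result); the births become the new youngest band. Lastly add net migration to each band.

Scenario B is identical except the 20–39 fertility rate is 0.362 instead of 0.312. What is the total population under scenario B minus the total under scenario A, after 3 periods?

161

Let band 1 be 0–19 through band 5 = 80+.
[period 1]
Births: 800 × 0.312 = 250 ; 2580 × 0.437 = 1127 → 1377
Band 2: 1110 × 0.951 = 1056
Band 3: 800 × 0.946 = 757
Band 4: 2580 × 0.948 = 2446
Band 5: 1980 × 0.917 + 1880 × 0.446 = 1816 + 838 = 2654
Net migration: Band 1 − 80 → 1297; Band 3 + 40 → 797
Population now: 0–19=1297, 20–39=1056, 40–59=797, 60–79=2446, 80+=2654
[period 2]
Births: 1056 × 0.312 = 329 ; 797 × 0.437 = 348 → 677
Band 2: 1297 × 0.951 = 1233
Band 3: 1056 × 0.946 = 999
Band 4: 797 × 0.948 = 756
Band 5: 2446 × 0.917 + 2654 × 0.446 = 2243 + 1184 = 3427
Net migration: Band 1 − 80 → 597; Band 3 + 40 → 1039
Population now: 0–19=597, 20–39=1233, 40–59=1039, 60–79=756, 80+=3427
[period 3]
Births: 1233 × 0.312 = 385 ; 1039 × 0.437 = 454 → 839
Band 2: 597 × 0.951 = 568
Band 3: 1233 × 0.946 = 1166
Band 4: 1039 × 0.948 = 985
Band 5: 756 × 0.917 + 3427 × 0.446 = 693 + 1528 = 2221
Net migration: Band 1 − 80 → 759; Band 3 + 40 → 1206
Population now: 0–19=759, 20–39=568, 40–59=1206, 60–79=985, 80+=2221
Scenario A total after 3 periods: 5739
Scenario B projection —
[period 1]
Births: 800 × 0.362 = 290 ; 2580 × 0.437 = 1127 → 1417
Band 2: 1110 × 0.951 = 1056
Band 3: 800 × 0.946 = 757
Band 4: 2580 × 0.948 = 2446
Band 5: 1980 × 0.917 + 1880 × 0.446 = 1816 + 838 = 2654
Net migration: Band 1 − 80 → 1337; Band 3 + 40 → 797
Population now: 0–19=1337, 20–39=1056, 40–59=797, 60–79=2446, 80+=2654
[period 2]
Births: 1056 × 0.362 = 382 ; 797 × 0.437 = 348 → 730
Band 2: 1337 × 0.951 = 1271
Band 3: 1056 × 0.946 = 999
Band 4: 797 × 0.948 = 756
Band 5: 2446 × 0.917 + 2654 × 0.446 = 2243 + 1184 = 3427
Net migration: Band 1 − 80 → 650; Band 3 + 40 → 1039
Population now: 0–19=650, 20–39=1271, 40–59=1039, 60–79=756, 80+=3427
[period 3]
Births: 1271 × 0.362 = 460 ; 1039 × 0.437 = 454 → 914
Band 2: 650 × 0.951 = 618
Band 3: 1271 × 0.946 = 1202
Band 4: 1039 × 0.948 = 985
Band 5: 756 × 0.917 + 3427 × 0.446 = 693 + 1528 = 2221
Net migration: Band 1 − 80 → 834; Band 3 + 40 → 1242
Population now: 0–19=834, 20–39=618, 40–59=1242, 60–79=985, 80+=2221
Scenario B total after 3 periods: 5900
Difference B − A = 5900 − 5739 = 161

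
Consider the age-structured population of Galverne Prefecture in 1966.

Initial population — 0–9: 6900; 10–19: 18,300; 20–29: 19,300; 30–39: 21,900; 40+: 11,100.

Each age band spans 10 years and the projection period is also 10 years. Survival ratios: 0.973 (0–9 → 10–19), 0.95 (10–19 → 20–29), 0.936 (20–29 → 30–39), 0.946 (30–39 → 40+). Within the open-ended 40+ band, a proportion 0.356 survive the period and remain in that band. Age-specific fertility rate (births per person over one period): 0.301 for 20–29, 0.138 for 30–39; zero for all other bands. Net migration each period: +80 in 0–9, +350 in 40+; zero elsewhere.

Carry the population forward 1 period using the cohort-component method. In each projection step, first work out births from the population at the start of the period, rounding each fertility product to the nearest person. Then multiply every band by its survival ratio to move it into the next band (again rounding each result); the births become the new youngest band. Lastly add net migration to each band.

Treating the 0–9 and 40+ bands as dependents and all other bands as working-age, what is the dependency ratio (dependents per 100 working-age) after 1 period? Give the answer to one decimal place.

Call the groups 1 to 5, youngest first.
[period 1]
Births: 19300 * 0.301 = 5809 ; 21900 * 0.138 = 3022 → 8831
Group 2: 6900 * 0.973 = 6714
Group 3: 18300 * 0.95 = 17385
Group 4: 19300 * 0.936 = 18065
Group 5: 21900 * 0.946 + 11100 * 0.356 = 20717 + 3952 = 24669
Net migration: Group 1 + 80 → 8911; Group 5 + 350 → 25019
→ [8911, 6714, 17385, 18065, 25019]
Dependents (band 0–9 + band 40+) = 8911 + 25019 = 33930; working-age = 42164; ratio = 33930/42164 × 100 = 80.5

80.5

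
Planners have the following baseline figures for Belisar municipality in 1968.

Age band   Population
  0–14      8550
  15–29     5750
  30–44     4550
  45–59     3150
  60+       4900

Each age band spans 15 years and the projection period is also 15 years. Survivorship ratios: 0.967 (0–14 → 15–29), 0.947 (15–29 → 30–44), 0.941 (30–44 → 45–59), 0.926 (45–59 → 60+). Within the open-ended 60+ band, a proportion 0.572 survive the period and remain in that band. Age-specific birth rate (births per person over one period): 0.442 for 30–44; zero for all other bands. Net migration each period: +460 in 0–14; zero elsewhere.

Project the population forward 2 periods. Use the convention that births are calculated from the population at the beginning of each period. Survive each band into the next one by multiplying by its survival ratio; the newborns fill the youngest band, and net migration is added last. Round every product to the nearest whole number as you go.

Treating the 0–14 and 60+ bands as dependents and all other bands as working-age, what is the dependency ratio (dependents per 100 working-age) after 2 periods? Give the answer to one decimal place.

Period 1:
Births: 4550 × 0.442 = 2011
15–29: 8550 × 0.967 = 8268
30–44: 5750 × 0.947 = 5445
45–59: 4550 × 0.941 = 4282
60+: 3150 × 0.926 + 4900 × 0.572 = 2917 + 2803 = 5720
Net migration: 0–14 + 460 → 2471
End of period: [2471, 8268, 5445, 4282, 5720]
Period 2:
Births: 5445 × 0.442 = 2407
15–29: 2471 × 0.967 = 2389
30–44: 8268 × 0.947 = 7830
45–59: 5445 × 0.941 = 5124
60+: 4282 × 0.926 + 5720 × 0.572 = 3965 + 3272 = 7237
Net migration: 0–14 + 460 → 2867
End of period: [2867, 2389, 7830, 5124, 7237]
Dependents (band 0–14 + band 60+) = 2867 + 7237 = 10104; working-age = 15343; ratio = 10104/15343 × 100 = 65.9

65.9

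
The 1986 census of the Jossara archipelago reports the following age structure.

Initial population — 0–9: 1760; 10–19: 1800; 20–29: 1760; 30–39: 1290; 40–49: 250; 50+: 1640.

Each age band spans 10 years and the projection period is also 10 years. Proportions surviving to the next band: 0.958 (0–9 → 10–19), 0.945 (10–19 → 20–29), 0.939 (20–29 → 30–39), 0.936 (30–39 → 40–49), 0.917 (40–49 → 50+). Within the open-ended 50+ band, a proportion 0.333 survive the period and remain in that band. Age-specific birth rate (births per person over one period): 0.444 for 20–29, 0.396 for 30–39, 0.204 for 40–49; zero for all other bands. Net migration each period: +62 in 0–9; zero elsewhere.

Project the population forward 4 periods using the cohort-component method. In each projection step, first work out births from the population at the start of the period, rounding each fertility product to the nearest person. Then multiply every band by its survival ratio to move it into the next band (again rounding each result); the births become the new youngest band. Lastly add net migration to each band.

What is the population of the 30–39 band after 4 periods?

1194

After projecting period 1:
Births: 1760 × 0.444 = 781  |  1290 × 0.396 = 511  |  250 × 0.204 = 51 — total 1343
10–19: 1760 × 0.958 = 1686
20–29: 1800 × 0.945 = 1701
30–39: 1760 × 0.939 = 1653
40–49: 1290 × 0.936 = 1207
50+: 250 × 0.917 + 1640 × 0.333 = 229 + 546 = 775
Net migration: 0–9 + 62 → 1405
End of period: [1405, 1686, 1701, 1653, 1207, 775]
After projecting period 2:
Births: 1701 × 0.444 = 755  |  1653 × 0.396 = 655  |  1207 × 0.204 = 246 — total 1656
10–19: 1405 × 0.958 = 1346
20–29: 1686 × 0.945 = 1593
30–39: 1701 × 0.939 = 1597
40–49: 1653 × 0.936 = 1547
50+: 1207 × 0.917 + 775 × 0.333 = 1107 + 258 = 1365
Net migration: 0–9 + 62 → 1718
End of period: [1718, 1346, 1593, 1597, 1547, 1365]
After projecting period 3:
Births: 1593 × 0.444 = 707  |  1597 × 0.396 = 632  |  1547 × 0.204 = 316 — total 1655
10–19: 1718 × 0.958 = 1646
20–29: 1346 × 0.945 = 1272
30–39: 1593 × 0.939 = 1496
40–49: 1597 × 0.936 = 1495
50+: 1547 × 0.917 + 1365 × 0.333 = 1419 + 455 = 1874
Net migration: 0–9 + 62 → 1717
End of period: [1717, 1646, 1272, 1496, 1495, 1874]
After projecting period 4:
Births: 1272 × 0.444 = 565  |  1496 × 0.396 = 592  |  1495 × 0.204 = 305 — total 1462
10–19: 1717 × 0.958 = 1645
20–29: 1646 × 0.945 = 1555
30–39: 1272 × 0.939 = 1194
40–49: 1496 × 0.936 = 1400
50+: 1495 × 0.917 + 1874 × 0.333 = 1371 + 624 = 1995
Net migration: 0–9 + 62 → 1524
End of period: [1524, 1645, 1555, 1194, 1400, 1995]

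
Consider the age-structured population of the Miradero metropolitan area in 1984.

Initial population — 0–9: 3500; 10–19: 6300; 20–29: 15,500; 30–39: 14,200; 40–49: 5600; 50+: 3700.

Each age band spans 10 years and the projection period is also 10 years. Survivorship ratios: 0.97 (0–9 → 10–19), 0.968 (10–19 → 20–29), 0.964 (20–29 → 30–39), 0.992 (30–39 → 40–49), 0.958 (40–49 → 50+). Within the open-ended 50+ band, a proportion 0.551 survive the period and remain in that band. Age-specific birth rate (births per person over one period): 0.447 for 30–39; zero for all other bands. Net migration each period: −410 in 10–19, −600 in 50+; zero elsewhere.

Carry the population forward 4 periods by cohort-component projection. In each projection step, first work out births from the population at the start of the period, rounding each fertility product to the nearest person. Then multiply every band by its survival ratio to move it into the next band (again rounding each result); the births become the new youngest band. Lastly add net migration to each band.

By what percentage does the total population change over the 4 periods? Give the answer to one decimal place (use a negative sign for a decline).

— Period 1 —
Births: 14200 × 0.447 = 6347
10–19: 3500 × 0.97 = 3395
20–29: 6300 × 0.968 = 6098
30–39: 15500 × 0.964 = 14942
40–49: 14200 × 0.992 = 14086
50+: 5600 × 0.958 + 3700 × 0.551 = 5365 + 2039 = 7404
Net migration: 10–19 − 410 → 2985; 50+ − 600 → 6804
→ [6347, 2985, 6098, 14942, 14086, 6804]
— Period 2 —
Births: 14942 × 0.447 = 6679
10–19: 6347 × 0.97 = 6157
20–29: 2985 × 0.968 = 2889
30–39: 6098 × 0.964 = 5878
40–49: 14942 × 0.992 = 14822
50+: 14086 × 0.958 + 6804 × 0.551 = 13494 + 3749 = 17243
Net migration: 10–19 − 410 → 5747; 50+ − 600 → 16643
→ [6679, 5747, 2889, 5878, 14822, 16643]
— Period 3 —
Births: 5878 × 0.447 = 2627
10–19: 6679 × 0.97 = 6479
20–29: 5747 × 0.968 = 5563
30–39: 2889 × 0.964 = 2785
40–49: 5878 × 0.992 = 5831
50+: 14822 × 0.958 + 16643 × 0.551 = 14199 + 9170 = 23369
Net migration: 10–19 − 410 → 6069; 50+ − 600 → 22769
→ [2627, 6069, 5563, 2785, 5831, 22769]
— Period 4 —
Births: 2785 × 0.447 = 1245
10–19: 2627 × 0.97 = 2548
20–29: 6069 × 0.968 = 5875
30–39: 5563 × 0.964 = 5363
40–49: 2785 × 0.992 = 2763
50+: 5831 × 0.958 + 22769 × 0.551 = 5586 + 12546 = 18132
Net migration: 10–19 − 410 → 2138; 50+ − 600 → 17532
→ [1245, 2138, 5875, 5363, 2763, 17532]
Total: 48800 → 34916; change = -13884; percentage change = -28.5%

-28.5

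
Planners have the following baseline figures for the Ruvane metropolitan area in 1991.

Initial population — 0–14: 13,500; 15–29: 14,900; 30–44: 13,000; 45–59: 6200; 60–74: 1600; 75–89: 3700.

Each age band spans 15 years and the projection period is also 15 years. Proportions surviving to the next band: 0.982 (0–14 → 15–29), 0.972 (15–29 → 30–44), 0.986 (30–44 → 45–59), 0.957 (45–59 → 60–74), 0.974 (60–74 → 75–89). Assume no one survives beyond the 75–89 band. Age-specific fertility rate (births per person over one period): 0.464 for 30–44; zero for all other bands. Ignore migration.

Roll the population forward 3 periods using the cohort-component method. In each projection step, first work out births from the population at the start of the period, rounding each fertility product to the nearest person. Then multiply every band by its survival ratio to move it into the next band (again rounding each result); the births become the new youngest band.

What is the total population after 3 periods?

56655

(Groups numbered youngest = 1 to oldest = 6.)
Period 1.
Births: 13000 × 0.464 = 6032
Group 2: 13500 × 0.982 = 13257
Group 3: 14900 × 0.972 = 14483
Group 4: 13000 × 0.986 = 12818
Group 5: 6200 × 0.957 = 5933
Group 6: 1600 × 0.974 = 1558
Giving 6032 / 13257 / 14483 / 12818 / 5933 / 1558.
Period 2.
Births: 14483 × 0.464 = 6720
Group 2: 6032 × 0.982 = 5923
Group 3: 13257 × 0.972 = 12886
Group 4: 14483 × 0.986 = 14280
Group 5: 12818 × 0.957 = 12267
Group 6: 5933 × 0.974 = 5779
Giving 6720 / 5923 / 12886 / 14280 / 12267 / 5779.
Period 3.
Births: 12886 × 0.464 = 5979
Group 2: 6720 × 0.982 = 6599
Group 3: 5923 × 0.972 = 5757
Group 4: 12886 × 0.986 = 12706
Group 5: 14280 × 0.957 = 13666
Group 6: 12267 × 0.974 = 11948
Giving 5979 / 6599 / 5757 / 12706 / 13666 / 11948.
Total after period 3: 5979 + 6599 + 5757 + 12706 + 13666 + 11948 = 56655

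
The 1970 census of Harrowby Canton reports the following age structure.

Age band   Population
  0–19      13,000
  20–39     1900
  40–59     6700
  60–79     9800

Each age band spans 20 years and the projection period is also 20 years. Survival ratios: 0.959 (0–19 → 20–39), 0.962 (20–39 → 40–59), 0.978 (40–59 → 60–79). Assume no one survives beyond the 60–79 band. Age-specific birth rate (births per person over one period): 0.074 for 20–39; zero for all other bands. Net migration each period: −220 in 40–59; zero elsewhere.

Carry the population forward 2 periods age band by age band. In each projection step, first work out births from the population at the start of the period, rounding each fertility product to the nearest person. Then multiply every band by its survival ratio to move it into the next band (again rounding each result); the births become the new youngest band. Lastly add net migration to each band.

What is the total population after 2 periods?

14404

Period 1:
Births: 1900 * 0.074 = 141
20–39: 13000 * 0.959 = 12467
40–59: 1900 * 0.962 = 1828
60–79: 6700 * 0.978 = 6553
Net migration: 40–59 − 220 → 1608
End of period: [141, 12467, 1608, 6553]
Period 2:
Births: 12467 * 0.074 = 923
20–39: 141 * 0.959 = 135
40–59: 12467 * 0.962 = 11993
60–79: 1608 * 0.978 = 1573
Net migration: 40–59 − 220 → 11773
End of period: [923, 135, 11773, 1573]
Total after period 2: 923 + 135 + 11773 + 1573 = 14404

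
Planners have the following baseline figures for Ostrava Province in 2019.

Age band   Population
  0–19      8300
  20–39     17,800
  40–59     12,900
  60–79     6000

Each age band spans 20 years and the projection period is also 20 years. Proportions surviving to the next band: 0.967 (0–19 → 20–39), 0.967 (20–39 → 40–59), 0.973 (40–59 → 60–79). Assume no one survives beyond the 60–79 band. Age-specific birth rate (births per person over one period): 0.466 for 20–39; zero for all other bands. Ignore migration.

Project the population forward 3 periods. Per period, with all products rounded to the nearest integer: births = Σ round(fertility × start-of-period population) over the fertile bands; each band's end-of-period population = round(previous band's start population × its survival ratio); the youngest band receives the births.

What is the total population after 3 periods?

(Groups numbered youngest = 1 to oldest = 4.)
Period 1:
Births: 17800 × 0.466 = 8295
Group 2: 8300 × 0.967 = 8026
Group 3: 17800 × 0.967 = 17213
Group 4: 12900 × 0.973 = 12552
End of period: [8295, 8026, 17213, 12552]
Period 2:
Births: 8026 × 0.466 = 3740
Group 2: 8295 × 0.967 = 8021
Group 3: 8026 × 0.967 = 7761
Group 4: 17213 × 0.973 = 16748
End of period: [3740, 8021, 7761, 16748]
Period 3:
Births: 8021 × 0.466 = 3738
Group 2: 3740 × 0.967 = 3617
Group 3: 8021 × 0.967 = 7756
Group 4: 7761 × 0.973 = 7551
End of period: [3738, 3617, 7756, 7551]
Total after period 3: 3738 + 3617 + 7756 + 7551 = 22662

22662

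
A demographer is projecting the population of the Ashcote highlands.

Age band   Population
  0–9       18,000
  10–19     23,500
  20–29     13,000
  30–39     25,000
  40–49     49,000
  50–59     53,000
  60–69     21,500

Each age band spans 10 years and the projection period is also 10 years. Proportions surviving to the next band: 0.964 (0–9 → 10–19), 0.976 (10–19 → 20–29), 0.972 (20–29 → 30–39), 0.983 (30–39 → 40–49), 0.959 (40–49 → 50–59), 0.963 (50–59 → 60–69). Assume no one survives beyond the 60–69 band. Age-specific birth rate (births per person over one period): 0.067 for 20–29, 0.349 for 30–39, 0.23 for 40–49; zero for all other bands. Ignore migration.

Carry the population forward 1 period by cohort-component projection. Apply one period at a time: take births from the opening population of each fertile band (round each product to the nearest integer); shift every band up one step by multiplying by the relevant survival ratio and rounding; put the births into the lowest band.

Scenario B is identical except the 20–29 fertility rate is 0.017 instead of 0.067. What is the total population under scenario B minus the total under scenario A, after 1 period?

Period 1.
Births: 13000 × 0.067 = 871, 25000 × 0.349 = 8725, 49000 × 0.23 = 11270 → total 20866
10–19: 18000 × 0.964 = 17352
20–29: 23500 × 0.976 = 22936
30–39: 13000 × 0.972 = 12636
40–49: 25000 × 0.983 = 24575
50–59: 49000 × 0.959 = 46991
60–69: 53000 × 0.963 = 51039
End of period: [20866, 17352, 22936, 12636, 24575, 46991, 51039]
Scenario A total after 1 period: 196395
Scenario B projection —
Period 1.
Births: 13000 × 0.017 = 221, 25000 × 0.349 = 8725, 49000 × 0.23 = 11270 → total 20216
10–19: 18000 × 0.964 = 17352
20–29: 23500 × 0.976 = 22936
30–39: 13000 × 0.972 = 12636
40–49: 25000 × 0.983 = 24575
50–59: 49000 × 0.959 = 46991
60–69: 53000 × 0.963 = 51039
End of period: [20216, 17352, 22936, 12636, 24575, 46991, 51039]
Scenario B total after 1 period: 195745
Difference B − A = 195745 − 196395 = -650

-650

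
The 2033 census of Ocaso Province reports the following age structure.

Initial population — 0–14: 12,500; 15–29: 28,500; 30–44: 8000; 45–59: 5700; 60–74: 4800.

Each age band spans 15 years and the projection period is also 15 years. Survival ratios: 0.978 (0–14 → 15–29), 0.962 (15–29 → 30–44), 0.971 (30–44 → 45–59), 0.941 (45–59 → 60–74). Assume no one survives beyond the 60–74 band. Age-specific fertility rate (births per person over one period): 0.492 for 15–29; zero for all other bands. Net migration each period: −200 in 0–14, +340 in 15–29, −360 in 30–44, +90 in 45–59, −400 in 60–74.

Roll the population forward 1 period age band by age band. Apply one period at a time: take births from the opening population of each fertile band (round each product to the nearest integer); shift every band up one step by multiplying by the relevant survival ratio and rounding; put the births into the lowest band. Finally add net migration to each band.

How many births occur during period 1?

14022

Let group 1 be 0–14 through group 5 = 60–74.
— Period 1 —
Births: 28500 × 0.492 = 14022
Group 2: 12500 × 0.978 = 12225
Group 3: 28500 × 0.962 = 27417
Group 4: 8000 × 0.971 = 7768
Group 5: 5700 × 0.941 = 5364
Net migration: Group 1 − 200 → 13822; Group 2 + 340 → 12565; Group 3 − 360 → 27057; Group 4 + 90 → 7858; Group 5 − 400 → 4964
→ [13822, 12565, 27057, 7858, 4964]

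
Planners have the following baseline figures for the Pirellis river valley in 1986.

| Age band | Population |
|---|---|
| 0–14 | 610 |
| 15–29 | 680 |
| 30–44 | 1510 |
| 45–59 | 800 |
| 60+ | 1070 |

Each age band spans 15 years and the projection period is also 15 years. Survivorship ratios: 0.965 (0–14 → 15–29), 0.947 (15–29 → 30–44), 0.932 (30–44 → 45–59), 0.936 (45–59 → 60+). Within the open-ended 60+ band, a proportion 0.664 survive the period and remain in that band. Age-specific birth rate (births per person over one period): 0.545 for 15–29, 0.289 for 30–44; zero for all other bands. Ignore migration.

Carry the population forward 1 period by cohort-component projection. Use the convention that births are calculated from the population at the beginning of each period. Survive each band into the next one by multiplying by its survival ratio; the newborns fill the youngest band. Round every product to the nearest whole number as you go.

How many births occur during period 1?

807

[period 1]
Births: 680 × 0.545 = 371 ; 1510 × 0.289 = 436 ⇒ total 807
15–29: 610 × 0.965 = 589
30–44: 680 × 0.947 = 644
45–59: 1510 × 0.932 = 1407
60+: 800 × 0.936 + 1070 × 0.664 = 749 + 710 = 1459
Giving 807 / 589 / 644 / 1407 / 1459.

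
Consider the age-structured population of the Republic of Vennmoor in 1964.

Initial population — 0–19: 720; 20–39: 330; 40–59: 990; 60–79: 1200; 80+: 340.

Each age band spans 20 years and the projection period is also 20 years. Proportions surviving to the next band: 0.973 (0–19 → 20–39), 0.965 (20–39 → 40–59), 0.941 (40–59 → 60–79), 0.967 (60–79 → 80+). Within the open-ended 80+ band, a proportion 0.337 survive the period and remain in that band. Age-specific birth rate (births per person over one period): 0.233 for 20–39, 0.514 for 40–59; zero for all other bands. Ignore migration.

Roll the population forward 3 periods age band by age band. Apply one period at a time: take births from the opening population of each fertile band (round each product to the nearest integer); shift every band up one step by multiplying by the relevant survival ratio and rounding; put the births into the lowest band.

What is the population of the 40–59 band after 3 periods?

[period 1]
Births: 330 * 0.233 = 77, 990 * 0.514 = 509 → 586
20–39: 720 * 0.973 = 701
40–59: 330 * 0.965 = 318
60–79: 990 * 0.941 = 932
80+: 1200 * 0.967 + 340 * 0.337 = 1160 + 115 = 1275
→ [586, 701, 318, 932, 1275]
[period 2]
Births: 701 * 0.233 = 163, 318 * 0.514 = 163 → 326
20–39: 586 * 0.973 = 570
40–59: 701 * 0.965 = 676
60–79: 318 * 0.941 = 299
80+: 932 * 0.967 + 1275 * 0.337 = 901 + 430 = 1331
→ [326, 570, 676, 299, 1331]
[period 3]
Births: 570 * 0.233 = 133, 676 * 0.514 = 347 → 480
20–39: 326 * 0.973 = 317
40–59: 570 * 0.965 = 550
60–79: 676 * 0.941 = 636
80+: 299 * 0.967 + 1331 * 0.337 = 289 + 449 = 738
→ [480, 317, 550, 636, 738]

550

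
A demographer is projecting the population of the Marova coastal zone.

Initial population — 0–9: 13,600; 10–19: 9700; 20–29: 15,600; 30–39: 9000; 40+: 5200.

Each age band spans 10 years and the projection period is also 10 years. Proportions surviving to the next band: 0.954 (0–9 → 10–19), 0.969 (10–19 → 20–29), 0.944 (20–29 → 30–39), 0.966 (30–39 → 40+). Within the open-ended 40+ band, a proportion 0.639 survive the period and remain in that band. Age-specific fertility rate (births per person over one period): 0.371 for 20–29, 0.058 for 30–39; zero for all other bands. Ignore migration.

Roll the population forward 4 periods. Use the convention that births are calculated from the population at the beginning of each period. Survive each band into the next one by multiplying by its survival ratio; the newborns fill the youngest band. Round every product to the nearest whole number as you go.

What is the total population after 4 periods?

(Bands numbered youngest = 1 to oldest = 5.)
Period 1.
Births: 15600 × 0.371 = 5788 ; 9000 × 0.058 = 522 ⇒ total 6310
Band 2: 13600 × 0.954 = 12974
Band 3: 9700 × 0.969 = 9399
Band 4: 15600 × 0.944 = 14726
Band 5: 9000 × 0.966 + 5200 × 0.639 = 8694 + 3323 = 12017
Population now: 0–9=6310, 10–19=12974, 20–29=9399, 30–39=14726, 40+=12017
Period 2.
Births: 9399 × 0.371 = 3487 ; 14726 × 0.058 = 854 ⇒ total 4341
Band 2: 6310 × 0.954 = 6020
Band 3: 12974 × 0.969 = 12572
Band 4: 9399 × 0.944 = 8873
Band 5: 14726 × 0.966 + 12017 × 0.639 = 14225 + 7679 = 21904
Population now: 0–9=4341, 10–19=6020, 20–29=12572, 30–39=8873, 40+=21904
Period 3.
Births: 12572 × 0.371 = 4664 ; 8873 × 0.058 = 515 ⇒ total 5179
Band 2: 4341 × 0.954 = 4141
Band 3: 6020 × 0.969 = 5833
Band 4: 12572 × 0.944 = 11868
Band 5: 8873 × 0.966 + 21904 × 0.639 = 8571 + 13997 = 22568
Population now: 0–9=5179, 10–19=4141, 20–29=5833, 30–39=11868, 40+=22568
Period 4.
Births: 5833 × 0.371 = 2164 ; 11868 × 0.058 = 688 ⇒ total 2852
Band 2: 5179 × 0.954 = 4941
Band 3: 4141 × 0.969 = 4013
Band 4: 5833 × 0.944 = 5506
Band 5: 11868 × 0.966 + 22568 × 0.639 = 11464 + 14421 = 25885
Population now: 0–9=2852, 10–19=4941, 20–29=4013, 30–39=5506, 40+=25885
Total after period 4: 2852 + 4941 + 4013 + 5506 + 25885 = 43197

43197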